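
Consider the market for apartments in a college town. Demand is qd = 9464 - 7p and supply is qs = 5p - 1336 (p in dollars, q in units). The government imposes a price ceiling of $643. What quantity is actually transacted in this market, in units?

Equilibrium: 9464 - 7p = 5p - 1336, so 10800 = 12p and p* = 900, q* = 3164.
Because the ceiling (643) lies below the market-clearing price, it is binding.
At p = 643: qd = 9464 - 7·643 = 4963 and qs = 5·643 - 1336 = 1879.
The quantity actually transacted is the short side, supply: 1879.

1879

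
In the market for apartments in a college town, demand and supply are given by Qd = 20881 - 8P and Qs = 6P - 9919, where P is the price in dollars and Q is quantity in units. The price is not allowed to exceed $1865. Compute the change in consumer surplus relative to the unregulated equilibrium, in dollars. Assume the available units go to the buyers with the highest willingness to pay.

Equilibrium: 20881 - 8P = 6P - 9919, so 30800 = 14P and P* = 2200, Q* = 3281.
The ceiling of 1865 is below the equilibrium price 2200, so it binds.
At P = 1865: Qd = 20881 - 8·1865 = 5961 and Qs = 6·1865 - 9919 = 1271.
Consumer surplus without the control is ½ · (2610.125 - 2200) · 3281 = 672810.0625.
With the ceiling, 1271 units are sold at 1865 (assume they go to the highest-value buyers). The demand price at Q = 1271 is 2451.25, so CS = ½ · [(2610.125 - 1865) + (2451.25 - 1865)] · 1271 = 846088.8125.
Change in consumer surplus = 846088.8125 - 672810.0625 = 173278.75.

173278.75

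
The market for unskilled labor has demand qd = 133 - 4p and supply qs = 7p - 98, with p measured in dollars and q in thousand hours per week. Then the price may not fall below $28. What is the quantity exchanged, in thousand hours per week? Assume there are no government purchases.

21

Equilibrium: 133 - 4p = 7p - 98, so 231 = 11p and p* = 21, q* = 49.
The floor of 28 is above the equilibrium price 21, so it binds.
At p = 28: qd = 133 - 4·28 = 21 and qs = 7·28 - 98 = 98.
The quantity actually transacted is the short side, demand: 21.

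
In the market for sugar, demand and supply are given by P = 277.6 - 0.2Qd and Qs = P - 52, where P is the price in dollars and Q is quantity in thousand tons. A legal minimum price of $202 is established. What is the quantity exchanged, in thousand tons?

188

Rearranging demand gives Qd = 1388 - 5P. Equilibrium: 1388 - 5P = P - 52, so 1440 = 6P and P* = 240, Q* = 188.
Since 202 is below P* = 240, the floor does not bind and the free-market outcome prevails.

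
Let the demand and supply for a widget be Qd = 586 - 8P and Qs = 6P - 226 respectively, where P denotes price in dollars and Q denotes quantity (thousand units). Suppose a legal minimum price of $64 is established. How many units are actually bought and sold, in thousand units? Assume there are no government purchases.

74

Equilibrium: 586 - 8P = 6P - 226, so 812 = 14P and P* = 58, Q* = 122.
Since 64 > 58, the floor is binding.
At P = 64: Qd = 586 - 8·64 = 74 and Qs = 6·64 - 226 = 158.
The quantity actually transacted is the short side, demand: 74.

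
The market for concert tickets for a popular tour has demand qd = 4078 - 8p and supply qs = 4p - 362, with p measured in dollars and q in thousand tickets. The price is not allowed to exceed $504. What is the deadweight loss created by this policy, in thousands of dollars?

Without the control the market clears where 4078 - 8p = 4p - 362, i.e. p* = 370 and q* = 1118.
Since 504 is above p* = 370, the ceiling does not bind and the free-market outcome prevails.
Since the control does not bind, no trades are prevented and deadweight loss is zero.

0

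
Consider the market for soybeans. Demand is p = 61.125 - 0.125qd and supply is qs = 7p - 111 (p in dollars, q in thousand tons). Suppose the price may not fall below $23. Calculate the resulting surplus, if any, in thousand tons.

Rearranging demand gives qd = 489 - 8p. Setting quantity demanded equal to quantity supplied, 489 - 8p = 7p - 111, gives p* = 40 and q* = 169.
The floor of 23 is below the equilibrium price 40, so it is not binding; the market clears at p* = 40, q* = 169.
Since the control does not bind, there is no surplus.

0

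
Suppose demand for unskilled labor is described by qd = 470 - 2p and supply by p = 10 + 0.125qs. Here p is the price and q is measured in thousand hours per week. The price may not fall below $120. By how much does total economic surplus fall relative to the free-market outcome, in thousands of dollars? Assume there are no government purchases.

Rearranging supply gives qs = 8p - 80. Setting quantity demanded equal to quantity supplied, 470 - 2p = 8p - 80, gives p* = 55 and q* = 360.
The floor of 120 is above the equilibrium price 55, so it binds.
At p = 120: qd = 470 - 2·120 = 230 and qs = 8·120 - 80 = 880.
Quantity traded falls to 230. At q = 230 the demand price is (470 - 230)/2 = 120 and the supply price is (80 + 230)/8 = 38.75.
Deadweight loss = ½ · (120 - 38.75) · (360 - 230) = ½ · 81.25 · 130 = 5281.25.

5281.25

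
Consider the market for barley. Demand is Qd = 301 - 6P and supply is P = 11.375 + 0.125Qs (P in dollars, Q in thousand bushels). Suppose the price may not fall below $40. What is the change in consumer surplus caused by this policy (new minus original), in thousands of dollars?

-1164

Rearranging supply gives Qs = 8P - 91. Setting quantity demanded equal to quantity supplied, 301 - 6P = 8P - 91, gives P* = 28 and Q* = 133.
The floor of 40 is above the equilibrium price 28, so it binds.
At P = 40: Qd = 301 - 6·40 = 61 and Qs = 8·40 - 91 = 229.
Consumer surplus without the control is ½ · (301/6 - 28) · 133 = 17689/12.
With the floor, consumers buy 61 units at 40, so CS = ½ · (301/6 - 40) · 61 = 3721/12.
Change in consumer surplus = 3721/12 - 17689/12 = -1164.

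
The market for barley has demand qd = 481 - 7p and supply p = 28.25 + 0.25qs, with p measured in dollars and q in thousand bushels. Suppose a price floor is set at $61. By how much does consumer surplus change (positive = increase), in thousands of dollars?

-549.5

Rearranging supply gives qs = 4p - 113. Setting quantity demanded equal to quantity supplied, 481 - 7p = 4p - 113, gives p* = 54 and q* = 103.
Since 61 > 54, the floor is binding.
At p = 61: qd = 481 - 7·61 = 54 and qs = 4·61 - 113 = 131.
Consumer surplus without the control is ½ · (481/7 - 54) · 103 = 10609/14.
With the floor, consumers buy 54 units at 61, so CS = ½ · (481/7 - 61) · 54 = 1458/7.
Change in consumer surplus = 1458/7 - 10609/14 = -549.5.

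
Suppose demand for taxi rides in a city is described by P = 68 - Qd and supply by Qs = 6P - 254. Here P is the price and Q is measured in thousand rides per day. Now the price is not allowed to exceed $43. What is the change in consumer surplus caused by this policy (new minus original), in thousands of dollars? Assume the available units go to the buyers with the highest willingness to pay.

-150

Rearranging demand gives Qd = 68 - P. In a free market, 68 - P = 6P - 254 gives the equilibrium P* = 46, Q* = 22.
Because the ceiling (43) lies below the market-clearing price, it is binding.
At P = 43: Qd = 68 - 43 = 25 and Qs = 6·43 - 254 = 4.
Consumer surplus without the control is ½ · (68 - 46) · 22 = 242.
With the ceiling, 4 units are sold at 43 (assume they go to the highest-value buyers). The demand price at Q = 4 is 64, so CS = ½ · [(68 - 43) + (64 - 43)] · 4 = 92.
Change in consumer surplus = 92 - 242 = -150.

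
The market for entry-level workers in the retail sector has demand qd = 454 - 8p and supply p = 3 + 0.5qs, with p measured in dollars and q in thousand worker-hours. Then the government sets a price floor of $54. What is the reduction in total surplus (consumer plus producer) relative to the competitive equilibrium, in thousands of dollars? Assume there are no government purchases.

1280

Rearranging supply gives qs = 2p - 6. In a free market, 454 - 8p = 2p - 6 gives the equilibrium p* = 46, q* = 86.
Because the floor (54) lies above the market-clearing price, it is binding.
At p = 54: qd = 454 - 8·54 = 22 and qs = 2·54 - 6 = 102.
Quantity traded falls to 22. At q = 22 the demand price is (454 - 22)/8 = 54 and the supply price is (6 + 22)/2 = 14.
Deadweight loss = ½ · (54 - 14) · (86 - 22) = ½ · 40 · 64 = 1280.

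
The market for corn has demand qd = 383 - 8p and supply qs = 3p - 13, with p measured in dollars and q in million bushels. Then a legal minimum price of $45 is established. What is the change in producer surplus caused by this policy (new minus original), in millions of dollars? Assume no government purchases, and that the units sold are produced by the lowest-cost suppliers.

-657

In a free market, 383 - 8p = 3p - 13 gives the equilibrium p* = 36, q* = 95.
Because the floor (45) lies above the market-clearing price, it is binding.
At p = 45: qd = 383 - 8·45 = 23 and qs = 3·45 - 13 = 122.
Producer surplus without the control is ½ · (36 - 13/3) · 95 = 9025/6.
With the floor, 23 units are sold at 45. The supply price at q = 23 is 12, so PS = ½ · [(45 - 13/3) + (45 - 12)] · 23 = 5083/6.
Change in producer surplus = 5083/6 - 9025/6 = -657.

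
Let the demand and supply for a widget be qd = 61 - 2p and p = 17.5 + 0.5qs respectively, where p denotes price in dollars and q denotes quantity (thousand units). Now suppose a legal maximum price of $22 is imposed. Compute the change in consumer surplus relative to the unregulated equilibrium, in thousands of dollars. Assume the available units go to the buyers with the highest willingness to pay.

Rearranging supply gives qs = 2p - 35. Without the control the market clears where 61 - 2p = 2p - 35, i.e. p* = 24 and q* = 13.
Because the ceiling (22) lies below the market-clearing price, it is binding.
At p = 22: qd = 61 - 2·22 = 17 and qs = 2·22 - 35 = 9.
Consumer surplus without the control is ½ · (30.5 - 24) · 13 = 42.25.
With the ceiling, 9 units are sold at 22 (assume they go to the highest-value buyers). The demand price at q = 9 is 26, so CS = ½ · [(30.5 - 22) + (26 - 22)] · 9 = 56.25.
Change in consumer surplus = 56.25 - 42.25 = 14.

14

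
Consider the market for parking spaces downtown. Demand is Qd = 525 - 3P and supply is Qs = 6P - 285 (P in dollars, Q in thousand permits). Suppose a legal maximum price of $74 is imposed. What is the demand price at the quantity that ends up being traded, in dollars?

122

Without the control the market clears where 525 - 3P = 6P - 285, i.e. P* = 90 and Q* = 255.
The ceiling of 74 is below the equilibrium price 90, so it binds.
At P = 74: Qd = 525 - 3·74 = 303 and Qs = 6·74 - 285 = 159.
Only 159 units reach the market. On the demand curve, the marginal buyer's willingness to pay at Q = 159 is (525 - 159)/3 = 122.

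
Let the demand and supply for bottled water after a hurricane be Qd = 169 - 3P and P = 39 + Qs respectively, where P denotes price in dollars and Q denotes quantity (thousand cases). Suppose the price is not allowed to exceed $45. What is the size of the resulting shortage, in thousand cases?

28

Rearranging supply gives Qs = P - 39. Equilibrium: 169 - 3P = P - 39, so 208 = 4P and P* = 52, Q* = 13.
The ceiling of 45 is below the equilibrium price 52, so it binds.
At P = 45: Qd = 169 - 3·45 = 34 and Qs = 45 - 39 = 6.
Shortage = Qd - Qs = 34 - 6 = 28.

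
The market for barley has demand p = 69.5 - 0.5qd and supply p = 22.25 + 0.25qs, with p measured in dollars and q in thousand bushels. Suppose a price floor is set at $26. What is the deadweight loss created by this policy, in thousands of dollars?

Rearranging demand gives qd = 139 - 2p; rearranging supply gives qs = 4p - 89. Setting quantity demanded equal to quantity supplied, 139 - 2p = 4p - 89, gives p* = 38 and q* = 63.
Since 26 is below p* = 38, the floor does not bind and the free-market outcome prevails.
Since the control does not bind, no trades are prevented and deadweight loss is zero.

0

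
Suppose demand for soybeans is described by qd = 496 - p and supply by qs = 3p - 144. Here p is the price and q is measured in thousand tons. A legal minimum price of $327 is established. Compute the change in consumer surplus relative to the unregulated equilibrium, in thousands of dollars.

-42167.5

Equilibrium: 496 - p = 3p - 144, so 640 = 4p and p* = 160, q* = 336.
Because the floor (327) lies above the market-clearing price, it is binding.
At p = 327: qd = 496 - 327 = 169 and qs = 3·327 - 144 = 837.
Consumer surplus without the control is ½ · (496 - 160) · 336 = 56448.
With the floor, consumers buy 169 units at 327, so CS = ½ · (496 - 327) · 169 = 14280.5.
Change in consumer surplus = 14280.5 - 56448 = -42167.5.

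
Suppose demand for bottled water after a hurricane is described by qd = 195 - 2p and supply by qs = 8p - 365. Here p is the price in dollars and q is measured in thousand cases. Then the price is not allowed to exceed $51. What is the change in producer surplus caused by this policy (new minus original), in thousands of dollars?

-315

Equilibrium: 195 - 2p = 8p - 365, so 560 = 10p and p* = 56, q* = 83.
Because the ceiling (51) lies below the market-clearing price, it is binding.
At p = 51: qd = 195 - 2·51 = 93 and qs = 8·51 - 365 = 43.
Producer surplus without the control is ½ · (56 - 45.625) · 83 = 430.5625.
With the ceiling, producers sell 43 units at 51, so PS = ½ · (51 - 45.625) · 43 = 115.5625.
Change in producer surplus = 115.5625 - 430.5625 = -315.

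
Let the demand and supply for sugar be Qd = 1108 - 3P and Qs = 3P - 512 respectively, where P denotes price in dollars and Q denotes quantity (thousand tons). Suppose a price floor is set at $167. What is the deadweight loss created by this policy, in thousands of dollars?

0

Equilibrium: 1108 - 3P = 3P - 512, so 1620 = 6P and P* = 270, Q* = 298.
The floor of 167 is below the equilibrium price 270, so it is not binding; the market clears at P* = 270, Q* = 298.
Since the control does not bind, no trades are prevented and deadweight loss is zero.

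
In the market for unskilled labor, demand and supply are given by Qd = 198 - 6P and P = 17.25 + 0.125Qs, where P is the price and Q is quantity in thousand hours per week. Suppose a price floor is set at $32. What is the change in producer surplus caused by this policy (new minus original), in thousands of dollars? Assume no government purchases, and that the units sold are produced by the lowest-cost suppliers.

Rearranging supply gives Qs = 8P - 138. Setting quantity demanded equal to quantity supplied, 198 - 6P = 8P - 138, gives P* = 24 and Q* = 54.
Since 32 > 24, the floor is binding.
At P = 32: Qd = 198 - 6·32 = 6 and Qs = 8·32 - 138 = 118.
Producer surplus without the control is ½ · (24 - 17.25) · 54 = 182.25.
With the floor, 6 units are sold at 32. The supply price at Q = 6 is 18, so PS = ½ · [(32 - 17.25) + (32 - 18)] · 6 = 86.25.
Change in producer surplus = 86.25 - 182.25 = -96.

-96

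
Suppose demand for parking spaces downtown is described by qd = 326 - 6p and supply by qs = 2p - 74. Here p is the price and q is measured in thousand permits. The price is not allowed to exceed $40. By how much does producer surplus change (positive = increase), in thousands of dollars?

Without the control the market clears where 326 - 6p = 2p - 74, i.e. p* = 50 and q* = 26.
Because the ceiling (40) lies below the market-clearing price, it is binding.
At p = 40: qd = 326 - 6·40 = 86 and qs = 2·40 - 74 = 6.
Producer surplus without the control is ½ · (50 - 37) · 26 = 169.
With the ceiling, producers sell 6 units at 40, so PS = ½ · (40 - 37) · 6 = 9.
Change in producer surplus = 9 - 169 = -160.

-160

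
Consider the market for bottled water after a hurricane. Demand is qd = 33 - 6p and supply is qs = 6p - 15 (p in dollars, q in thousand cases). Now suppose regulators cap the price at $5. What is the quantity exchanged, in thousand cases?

Equilibrium: 33 - 6p = 6p - 15, so 48 = 12p and p* = 4, q* = 9.
Since 5 is above p* = 4, the ceiling does not bind and the free-market outcome prevails.

9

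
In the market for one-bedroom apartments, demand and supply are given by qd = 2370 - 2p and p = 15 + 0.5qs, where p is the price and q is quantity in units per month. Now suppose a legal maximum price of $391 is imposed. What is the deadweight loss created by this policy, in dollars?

87362

Rearranging supply gives qs = 2p - 30. In a free market, 2370 - 2p = 2p - 30 gives the equilibrium p* = 600, q* = 1170.
Because the ceiling (391) lies below the market-clearing price, it is binding.
At p = 391: qd = 2370 - 2·391 = 1588 and qs = 2·391 - 30 = 752.
Quantity traded falls to 752. At q = 752 the demand price is (2370 - 752)/2 = 809 and the supply price is (30 + 752)/2 = 391.
Deadweight loss = ½ · (809 - 391) · (1170 - 752) = ½ · 418 · 418 = 87362.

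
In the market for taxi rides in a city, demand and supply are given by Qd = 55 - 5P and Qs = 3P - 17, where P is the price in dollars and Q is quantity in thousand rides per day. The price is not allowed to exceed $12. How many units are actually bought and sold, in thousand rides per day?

10

Without the control the market clears where 55 - 5P = 3P - 17, i.e. P* = 9 and Q* = 10.
Since 12 is above P* = 9, the ceiling does not bind and the free-market outcome prevails.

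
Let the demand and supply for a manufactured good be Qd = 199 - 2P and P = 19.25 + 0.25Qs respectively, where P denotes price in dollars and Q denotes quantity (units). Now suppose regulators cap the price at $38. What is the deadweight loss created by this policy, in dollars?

384

Rearranging supply gives Qs = 4P - 77. Equilibrium: 199 - 2P = 4P - 77, so 276 = 6P and P* = 46, Q* = 107.
The ceiling of 38 is below the equilibrium price 46, so it binds.
At P = 38: Qd = 199 - 2·38 = 123 and Qs = 4·38 - 77 = 75.
Quantity traded falls to 75. At Q = 75 the demand price is (199 - 75)/2 = 62 and the supply price is (77 + 75)/4 = 38.
Deadweight loss = ½ · (62 - 38) · (107 - 75) = ½ · 24 · 32 = 384.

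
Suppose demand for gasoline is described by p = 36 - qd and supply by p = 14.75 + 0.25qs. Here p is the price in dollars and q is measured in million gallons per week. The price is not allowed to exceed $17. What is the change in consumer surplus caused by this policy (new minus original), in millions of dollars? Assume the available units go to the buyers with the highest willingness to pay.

Rearranging demand gives qd = 36 - p; rearranging supply gives qs = 4p - 59. Equilibrium: 36 - p = 4p - 59, so 95 = 5p and p* = 19, q* = 17.
The ceiling of 17 is below the equilibrium price 19, so it binds.
At p = 17: qd = 36 - 17 = 19 and qs = 4·17 - 59 = 9.
Consumer surplus without the control is ½ · (36 - 19) · 17 = 144.5.
With the ceiling, 9 units are sold at 17 (assume they go to the highest-value buyers). The demand price at q = 9 is 27, so CS = ½ · [(36 - 17) + (27 - 17)] · 9 = 130.5.
Change in consumer surplus = 130.5 - 144.5 = -14.

-14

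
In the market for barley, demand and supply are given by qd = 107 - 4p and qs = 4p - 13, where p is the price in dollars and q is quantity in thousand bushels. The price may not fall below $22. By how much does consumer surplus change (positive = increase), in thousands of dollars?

-231

In a free market, 107 - 4p = 4p - 13 gives the equilibrium p* = 15, q* = 47.
Because the floor (22) lies above the market-clearing price, it is binding.
At p = 22: qd = 107 - 4·22 = 19 and qs = 4·22 - 13 = 75.
Consumer surplus without the control is ½ · (26.75 - 15) · 47 = 276.125.
With the floor, consumers buy 19 units at 22, so CS = ½ · (26.75 - 22) · 19 = 45.125.
Change in consumer surplus = 45.125 - 276.125 = -231.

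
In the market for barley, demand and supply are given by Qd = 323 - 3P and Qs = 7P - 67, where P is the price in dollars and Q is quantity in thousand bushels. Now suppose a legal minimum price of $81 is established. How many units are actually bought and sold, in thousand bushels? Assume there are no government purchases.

Equilibrium: 323 - 3P = 7P - 67, so 390 = 10P and P* = 39, Q* = 206.
The floor of 81 is above the equilibrium price 39, so it binds.
At P = 81: Qd = 323 - 3·81 = 80 and Qs = 7·81 - 67 = 500.
The quantity actually transacted is the short side, demand: 80.

80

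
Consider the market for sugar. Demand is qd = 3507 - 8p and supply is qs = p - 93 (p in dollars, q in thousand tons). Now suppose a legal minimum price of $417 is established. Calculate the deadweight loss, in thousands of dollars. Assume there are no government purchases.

10404

Setting quantity demanded equal to quantity supplied, 3507 - 8p = p - 93, gives p* = 400 and q* = 307.
Since 417 > 400, the floor is binding.
At p = 417: qd = 3507 - 8·417 = 171 and qs = 417 - 93 = 324.
Quantity traded falls to 171. At q = 171 the demand price is (3507 - 171)/8 = 417 and the supply price is 93 + 171 = 264.
Deadweight loss = ½ · (417 - 264) · (307 - 171) = ½ · 153 · 136 = 10404.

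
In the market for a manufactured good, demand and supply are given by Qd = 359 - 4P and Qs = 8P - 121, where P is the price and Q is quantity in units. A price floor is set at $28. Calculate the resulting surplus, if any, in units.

0

Without the control the market clears where 359 - 4P = 8P - 121, i.e. P* = 40 and Q* = 199.
The floor of 28 is below the equilibrium price 40, so it is not binding; the market clears at P* = 40, Q* = 199.
Since the control does not bind, there is no surplus.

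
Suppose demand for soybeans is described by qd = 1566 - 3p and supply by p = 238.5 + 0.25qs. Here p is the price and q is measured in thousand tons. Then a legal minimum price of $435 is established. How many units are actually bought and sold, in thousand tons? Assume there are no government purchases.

261

Rearranging supply gives qs = 4p - 954. Without the control the market clears where 1566 - 3p = 4p - 954, i.e. p* = 360 and q* = 486.
Since 435 > 360, the floor is binding.
At p = 435: qd = 1566 - 3·435 = 261 and qs = 4·435 - 954 = 786.
The quantity actually transacted is the short side, demand: 261.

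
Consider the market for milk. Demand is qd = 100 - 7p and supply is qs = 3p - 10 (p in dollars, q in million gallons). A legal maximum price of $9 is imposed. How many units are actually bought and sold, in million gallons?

Setting quantity demanded equal to quantity supplied, 100 - 7p = 3p - 10, gives p* = 11 and q* = 23.
The ceiling of 9 is below the equilibrium price 11, so it binds.
At p = 9: qd = 100 - 7·9 = 37 and qs = 3·9 - 10 = 17.
The quantity actually transacted is the short side, supply: 17.

17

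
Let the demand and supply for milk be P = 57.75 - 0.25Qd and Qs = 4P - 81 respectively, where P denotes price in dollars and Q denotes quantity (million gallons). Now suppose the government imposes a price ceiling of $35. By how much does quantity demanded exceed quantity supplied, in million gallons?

Rearranging demand gives Qd = 231 - 4P. Without the control the market clears where 231 - 4P = 4P - 81, i.e. P* = 39 and Q* = 75.
The ceiling of 35 is below the equilibrium price 39, so it binds.
At P = 35: Qd = 231 - 4·35 = 91 and Qs = 4·35 - 81 = 59.
Shortage = Qd - Qs = 91 - 59 = 32.

32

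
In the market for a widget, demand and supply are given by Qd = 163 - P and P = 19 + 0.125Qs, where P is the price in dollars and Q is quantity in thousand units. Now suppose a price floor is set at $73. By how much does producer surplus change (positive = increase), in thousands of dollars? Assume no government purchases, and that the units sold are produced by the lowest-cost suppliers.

Rearranging supply gives Qs = 8P - 152. Without the control the market clears where 163 - P = 8P - 152, i.e. P* = 35 and Q* = 128.
Because the floor (73) lies above the market-clearing price, it is binding.
At P = 73: Qd = 163 - 73 = 90 and Qs = 8·73 - 152 = 432.
Producer surplus without the control is ½ · (35 - 19) · 128 = 1024.
With the floor, 90 units are sold at 73. The supply price at Q = 90 is 30.25, so PS = ½ · [(73 - 19) + (73 - 30.25)] · 90 = 4353.75.
Change in producer surplus = 4353.75 - 1024 = 3329.75.

3329.75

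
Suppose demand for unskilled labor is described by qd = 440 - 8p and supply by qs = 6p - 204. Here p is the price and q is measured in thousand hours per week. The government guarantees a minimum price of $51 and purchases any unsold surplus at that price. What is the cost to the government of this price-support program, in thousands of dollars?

3570

Without the control the market clears where 440 - 8p = 6p - 204, i.e. p* = 46 and q* = 72.
Because the floor (51) lies above the market-clearing price, it is binding.
At p = 51: qd = 440 - 8·51 = 32 and qs = 6·51 - 204 = 102.
Surplus = qs - qd = 70.
Government expenditure = surplus × support price = 70 × 51 = 3570.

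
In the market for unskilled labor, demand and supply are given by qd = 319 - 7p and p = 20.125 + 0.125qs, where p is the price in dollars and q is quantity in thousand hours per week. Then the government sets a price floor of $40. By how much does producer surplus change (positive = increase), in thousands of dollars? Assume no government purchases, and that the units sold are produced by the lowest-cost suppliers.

Rearranging supply gives qs = 8p - 161. In a free market, 319 - 7p = 8p - 161 gives the equilibrium p* = 32, q* = 95.
Since 40 > 32, the floor is binding.
At p = 40: qd = 319 - 7·40 = 39 and qs = 8·40 - 161 = 159.
Producer surplus without the control is ½ · (32 - 20.125) · 95 = 564.0625.
With the floor, 39 units are sold at 40. The supply price at q = 39 is 25, so PS = ½ · [(40 - 20.125) + (40 - 25)] · 39 = 680.0625.
Change in producer surplus = 680.0625 - 564.0625 = 116.

116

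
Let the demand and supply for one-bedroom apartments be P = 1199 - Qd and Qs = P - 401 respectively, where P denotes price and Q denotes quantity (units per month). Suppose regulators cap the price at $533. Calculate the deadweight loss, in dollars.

71289

Rearranging demand gives Qd = 1199 - P. Setting quantity demanded equal to quantity supplied, 1199 - P = P - 401, gives P* = 800 and Q* = 399.
Since 533 < 800, the ceiling is binding.
At P = 533: Qd = 1199 - 533 = 666 and Qs = 533 - 401 = 132.
Quantity traded falls to 132. At Q = 132 the demand price is 1199 - 132 = 1067 and the supply price is 401 + 132 = 533.
Deadweight loss = ½ · (1067 - 533) · (399 - 132) = ½ · 534 · 267 = 71289.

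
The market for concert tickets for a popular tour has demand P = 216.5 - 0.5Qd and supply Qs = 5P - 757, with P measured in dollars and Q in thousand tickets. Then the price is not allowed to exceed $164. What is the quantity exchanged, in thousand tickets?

63

Rearranging demand gives Qd = 433 - 2P. In a free market, 433 - 2P = 5P - 757 gives the equilibrium P* = 170, Q* = 93.
Because the ceiling (164) lies below the market-clearing price, it is binding.
At P = 164: Qd = 433 - 2·164 = 105 and Qs = 5·164 - 757 = 63.
The quantity actually transacted is the short side, supply: 63.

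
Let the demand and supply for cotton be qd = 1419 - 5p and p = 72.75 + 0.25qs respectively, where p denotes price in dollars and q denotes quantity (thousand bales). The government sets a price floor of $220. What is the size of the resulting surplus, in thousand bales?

270

Rearranging supply gives qs = 4p - 291. Equilibrium: 1419 - 5p = 4p - 291, so 1710 = 9p and p* = 190, q* = 469.
Since 220 > 190, the floor is binding.
At p = 220: qd = 1419 - 5·220 = 319 and qs = 4·220 - 291 = 589.
Surplus = qs - qd = 589 - 319 = 270.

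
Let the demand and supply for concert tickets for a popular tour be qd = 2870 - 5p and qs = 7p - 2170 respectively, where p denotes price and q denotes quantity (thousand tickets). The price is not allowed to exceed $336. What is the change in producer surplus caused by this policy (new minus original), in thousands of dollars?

-39984

In a free market, 2870 - 5p = 7p - 2170 gives the equilibrium p* = 420, q* = 770.
The ceiling of 336 is below the equilibrium price 420, so it binds.
At p = 336: qd = 2870 - 5·336 = 1190 and qs = 7·336 - 2170 = 182.
Producer surplus without the control is ½ · (420 - 310) · 770 = 42350.
With the ceiling, producers sell 182 units at 336, so PS = ½ · (336 - 310) · 182 = 2366.
Change in producer surplus = 2366 - 42350 = -39984.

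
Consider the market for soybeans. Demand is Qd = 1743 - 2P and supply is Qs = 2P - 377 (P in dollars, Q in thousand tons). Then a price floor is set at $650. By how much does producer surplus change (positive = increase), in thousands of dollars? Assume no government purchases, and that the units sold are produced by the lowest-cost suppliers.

38760

In a free market, 1743 - 2P = 2P - 377 gives the equilibrium P* = 530, Q* = 683.
Since 650 > 530, the floor is binding.
At P = 650: Qd = 1743 - 2·650 = 443 and Qs = 2·650 - 377 = 923.
Producer surplus without the control is ½ · (530 - 188.5) · 683 = 116622.25.
With the floor, 443 units are sold at 650. The supply price at Q = 443 is 410, so PS = ½ · [(650 - 188.5) + (650 - 410)] · 443 = 155382.25.
Change in producer surplus = 155382.25 - 116622.25 = 38760.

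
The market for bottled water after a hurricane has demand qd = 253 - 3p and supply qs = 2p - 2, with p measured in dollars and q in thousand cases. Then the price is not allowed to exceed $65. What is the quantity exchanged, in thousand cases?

100

Setting quantity demanded equal to quantity supplied, 253 - 3p = 2p - 2, gives p* = 51 and q* = 100.
Since 65 is above p* = 51, the ceiling does not bind and the free-market outcome prevails.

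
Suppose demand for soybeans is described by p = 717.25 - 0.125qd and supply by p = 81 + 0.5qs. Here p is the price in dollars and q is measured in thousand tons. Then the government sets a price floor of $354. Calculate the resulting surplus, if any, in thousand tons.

0

Rearranging demand gives qd = 5738 - 8p; rearranging supply gives qs = 2p - 162. In a free market, 5738 - 8p = 2p - 162 gives the equilibrium p* = 590, q* = 1018.
Since 354 is below p* = 590, the floor does not bind and the free-market outcome prevails.
Since the control does not bind, there is no surplus.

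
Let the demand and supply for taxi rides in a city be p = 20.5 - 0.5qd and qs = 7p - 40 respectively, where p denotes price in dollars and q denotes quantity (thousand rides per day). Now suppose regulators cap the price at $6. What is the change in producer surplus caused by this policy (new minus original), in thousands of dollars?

Rearranging demand gives qd = 41 - 2p. Without the control the market clears where 41 - 2p = 7p - 40, i.e. p* = 9 and q* = 23.
Because the ceiling (6) lies below the market-clearing price, it is binding.
At p = 6: qd = 41 - 2·6 = 29 and qs = 7·6 - 40 = 2.
Producer surplus without the control is ½ · (9 - 40/7) · 23 = 529/14.
With the ceiling, producers sell 2 units at 6, so PS = ½ · (6 - 40/7) · 2 = 2/7.
Change in producer surplus = 2/7 - 529/14 = -37.5.

-37.5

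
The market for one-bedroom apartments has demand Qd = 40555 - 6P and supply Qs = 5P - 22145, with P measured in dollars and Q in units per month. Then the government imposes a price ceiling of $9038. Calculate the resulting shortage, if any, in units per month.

Without the control the market clears where 40555 - 6P = 5P - 22145, i.e. P* = 5700 and Q* = 6355.
Since 9038 is above P* = 5700, the ceiling does not bind and the free-market outcome prevails.
Since the control does not bind, there is no shortage.

0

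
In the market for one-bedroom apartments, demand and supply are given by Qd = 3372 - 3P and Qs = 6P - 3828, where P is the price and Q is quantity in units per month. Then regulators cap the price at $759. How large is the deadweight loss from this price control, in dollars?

15129

In a free market, 3372 - 3P = 6P - 3828 gives the equilibrium P* = 800, Q* = 972.
Because the ceiling (759) lies below the market-clearing price, it is binding.
At P = 759: Qd = 3372 - 3·759 = 1095 and Qs = 6·759 - 3828 = 726.
Quantity traded falls to 726. At Q = 726 the demand price is (3372 - 726)/3 = 882 and the supply price is (3828 + 726)/6 = 759.
Deadweight loss = ½ · (882 - 759) · (972 - 726) = ½ · 123 · 246 = 15129.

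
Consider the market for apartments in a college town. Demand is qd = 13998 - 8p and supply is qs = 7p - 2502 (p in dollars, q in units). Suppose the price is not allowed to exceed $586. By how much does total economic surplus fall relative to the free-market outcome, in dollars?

Setting quantity demanded equal to quantity supplied, 13998 - 8p = 7p - 2502, gives p* = 1100 and q* = 5198.
The ceiling of 586 is below the equilibrium price 1100, so it binds.
At p = 586: qd = 13998 - 8·586 = 9310 and qs = 7·586 - 2502 = 1600.
Quantity traded falls to 1600. At q = 1600 the demand price is (13998 - 1600)/8 = 1549.75 and the supply price is (2502 + 1600)/7 = 586.
Deadweight loss = ½ · (1549.75 - 586) · (5198 - 1600) = ½ · 963.75 · 3598 = 1733786.25.

1733786.25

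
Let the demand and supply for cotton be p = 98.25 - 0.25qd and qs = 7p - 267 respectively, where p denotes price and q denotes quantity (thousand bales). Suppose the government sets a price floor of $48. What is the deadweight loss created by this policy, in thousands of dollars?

0

Rearranging demand gives qd = 393 - 4p. Setting quantity demanded equal to quantity supplied, 393 - 4p = 7p - 267, gives p* = 60 and q* = 153.
The floor of 48 is below the equilibrium price 60, so it is not binding; the market clears at p* = 60, q* = 153.
Since the control does not bind, no trades are prevented and deadweight loss is zero.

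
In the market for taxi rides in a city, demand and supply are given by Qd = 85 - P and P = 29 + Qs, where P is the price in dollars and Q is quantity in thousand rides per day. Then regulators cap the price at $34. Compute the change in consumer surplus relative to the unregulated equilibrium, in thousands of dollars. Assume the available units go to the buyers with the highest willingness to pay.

-149.5

Rearranging supply gives Qs = P - 29. In a free market, 85 - P = P - 29 gives the equilibrium P* = 57, Q* = 28.
Because the ceiling (34) lies below the market-clearing price, it is binding.
At P = 34: Qd = 85 - 34 = 51 and Qs = 34 - 29 = 5.
Consumer surplus without the control is ½ · (85 - 57) · 28 = 392.
With the ceiling, 5 units are sold at 34 (assume they go to the highest-value buyers). The demand price at Q = 5 is 80, so CS = ½ · [(85 - 34) + (80 - 34)] · 5 = 242.5.
Change in consumer surplus = 242.5 - 392 = -149.5.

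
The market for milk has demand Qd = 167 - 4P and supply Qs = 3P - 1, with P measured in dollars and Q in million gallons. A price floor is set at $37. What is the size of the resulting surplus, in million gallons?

In a free market, 167 - 4P = 3P - 1 gives the equilibrium P* = 24, Q* = 71.
Since 37 > 24, the floor is binding.
At P = 37: Qd = 167 - 4·37 = 19 and Qs = 3·37 - 1 = 110.
Surplus = Qs - Qd = 110 - 19 = 91.

91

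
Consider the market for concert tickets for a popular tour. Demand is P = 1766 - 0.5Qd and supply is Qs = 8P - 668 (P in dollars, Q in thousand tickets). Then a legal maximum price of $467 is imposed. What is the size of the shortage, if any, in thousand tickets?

0

Rearranging demand gives Qd = 3532 - 2P. Equilibrium: 3532 - 2P = 8P - 668, so 4200 = 10P and P* = 420, Q* = 2692.
Since 467 is above P* = 420, the ceiling does not bind and the free-market outcome prevails.
Since the control does not bind, there is no shortage.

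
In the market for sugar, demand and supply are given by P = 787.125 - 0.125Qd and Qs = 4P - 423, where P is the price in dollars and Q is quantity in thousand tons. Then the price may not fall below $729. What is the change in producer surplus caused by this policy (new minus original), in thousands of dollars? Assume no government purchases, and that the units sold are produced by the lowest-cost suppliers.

-149903

Rearranging demand gives Qd = 6297 - 8P. In a free market, 6297 - 8P = 4P - 423 gives the equilibrium P* = 560, Q* = 1817.
Because the floor (729) lies above the market-clearing price, it is binding.
At P = 729: Qd = 6297 - 8·729 = 465 and Qs = 4·729 - 423 = 2493.
Producer surplus without the control is ½ · (560 - 105.75) · 1817 = 412686.125.
With the floor, 465 units are sold at 729. The supply price at Q = 465 is 222, so PS = ½ · [(729 - 105.75) + (729 - 222)] · 465 = 262783.125.
Change in producer surplus = 262783.125 - 412686.125 = -149903.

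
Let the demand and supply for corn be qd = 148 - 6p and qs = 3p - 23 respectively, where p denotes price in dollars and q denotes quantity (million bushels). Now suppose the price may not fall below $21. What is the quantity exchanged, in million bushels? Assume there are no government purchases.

22

Setting quantity demanded equal to quantity supplied, 148 - 6p = 3p - 23, gives p* = 19 and q* = 34.
Since 21 > 19, the floor is binding.
At p = 21: qd = 148 - 6·21 = 22 and qs = 3·21 - 23 = 40.
The quantity actually transacted is the short side, demand: 22.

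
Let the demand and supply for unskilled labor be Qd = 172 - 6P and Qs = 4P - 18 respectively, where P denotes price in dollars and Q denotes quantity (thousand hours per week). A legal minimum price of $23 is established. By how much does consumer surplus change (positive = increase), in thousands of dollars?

-184

Without the control the market clears where 172 - 6P = 4P - 18, i.e. P* = 19 and Q* = 58.
Since 23 > 19, the floor is binding.
At P = 23: Qd = 172 - 6·23 = 34 and Qs = 4·23 - 18 = 74.
Consumer surplus without the control is ½ · (86/3 - 19) · 58 = 841/3.
With the floor, consumers buy 34 units at 23, so CS = ½ · (86/3 - 23) · 34 = 289/3.
Change in consumer surplus = 289/3 - 841/3 = -184.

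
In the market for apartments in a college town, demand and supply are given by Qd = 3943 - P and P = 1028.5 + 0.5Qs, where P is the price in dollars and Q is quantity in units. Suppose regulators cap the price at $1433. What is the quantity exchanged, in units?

809

Rearranging supply gives Qs = 2P - 2057. In a free market, 3943 - P = 2P - 2057 gives the equilibrium P* = 2000, Q* = 1943.
Because the ceiling (1433) lies below the market-clearing price, it is binding.
At P = 1433: Qd = 3943 - 1433 = 2510 and Qs = 2·1433 - 2057 = 809.
The quantity actually transacted is the short side, supply: 809.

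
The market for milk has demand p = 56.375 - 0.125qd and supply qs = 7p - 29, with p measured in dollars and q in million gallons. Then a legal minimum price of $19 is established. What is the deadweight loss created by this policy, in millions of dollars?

Rearranging demand gives qd = 451 - 8p. In a free market, 451 - 8p = 7p - 29 gives the equilibrium p* = 32, q* = 195.
The floor of 19 is below the equilibrium price 32, so it is not binding; the market clears at p* = 32, q* = 195.
Since the control does not bind, no trades are prevented and deadweight loss is zero.

0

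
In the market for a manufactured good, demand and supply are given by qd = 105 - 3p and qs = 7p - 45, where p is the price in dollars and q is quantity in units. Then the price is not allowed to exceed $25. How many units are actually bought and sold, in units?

In a free market, 105 - 3p = 7p - 45 gives the equilibrium p* = 15, q* = 60.
The ceiling of 25 is above the equilibrium price 15, so it is not binding; the market clears at p* = 15, q* = 60.

60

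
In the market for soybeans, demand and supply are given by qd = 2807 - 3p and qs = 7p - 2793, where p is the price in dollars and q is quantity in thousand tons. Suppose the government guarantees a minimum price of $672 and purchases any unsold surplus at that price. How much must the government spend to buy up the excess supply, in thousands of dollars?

Equilibrium: 2807 - 3p = 7p - 2793, so 5600 = 10p and p* = 560, q* = 1127.
The floor of 672 is above the equilibrium price 560, so it binds.
At p = 672: qd = 2807 - 3·672 = 791 and qs = 7·672 - 2793 = 1911.
Surplus = qs - qd = 1120.
Government expenditure = surplus × support price = 1120 × 672 = 752640.

752640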